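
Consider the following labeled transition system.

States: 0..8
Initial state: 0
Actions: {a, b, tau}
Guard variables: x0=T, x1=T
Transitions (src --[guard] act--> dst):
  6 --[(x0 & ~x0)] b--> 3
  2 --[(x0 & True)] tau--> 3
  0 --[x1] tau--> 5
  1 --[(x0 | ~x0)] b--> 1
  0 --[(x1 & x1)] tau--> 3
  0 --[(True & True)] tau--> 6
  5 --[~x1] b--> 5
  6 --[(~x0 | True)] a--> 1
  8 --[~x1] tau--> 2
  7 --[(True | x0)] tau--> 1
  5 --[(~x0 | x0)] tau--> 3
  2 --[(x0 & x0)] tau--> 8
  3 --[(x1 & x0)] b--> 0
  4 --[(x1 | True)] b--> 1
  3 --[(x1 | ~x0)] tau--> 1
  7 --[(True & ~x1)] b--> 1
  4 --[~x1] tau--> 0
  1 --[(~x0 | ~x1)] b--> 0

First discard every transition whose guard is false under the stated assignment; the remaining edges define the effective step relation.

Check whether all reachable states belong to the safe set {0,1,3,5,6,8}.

Answer: INVARIANT HOLDS

Working:
Allowed set {0,1,3,5,6,8}
Reach set: {0,1,3,5,6}
  0: ok
  1: ok
  3: ok
  5: ok
  6: ok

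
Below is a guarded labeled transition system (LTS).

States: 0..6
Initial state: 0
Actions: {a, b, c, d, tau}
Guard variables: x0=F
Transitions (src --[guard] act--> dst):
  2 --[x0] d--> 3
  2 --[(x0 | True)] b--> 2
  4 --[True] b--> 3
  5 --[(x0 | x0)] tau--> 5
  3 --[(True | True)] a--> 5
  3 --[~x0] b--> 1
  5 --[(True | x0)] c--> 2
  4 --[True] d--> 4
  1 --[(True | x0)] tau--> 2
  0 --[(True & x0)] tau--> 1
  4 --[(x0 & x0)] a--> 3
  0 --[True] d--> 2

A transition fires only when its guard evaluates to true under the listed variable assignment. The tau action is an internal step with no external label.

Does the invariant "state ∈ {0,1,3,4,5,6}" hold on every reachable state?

Answer: INVARIANT VIOLATED at state 2

Working:
Safe = {0,1,3,4,5,6}
Reach set: {0,2}
  0: safe
  2: ✗ unsafe
counterexample path to 2: d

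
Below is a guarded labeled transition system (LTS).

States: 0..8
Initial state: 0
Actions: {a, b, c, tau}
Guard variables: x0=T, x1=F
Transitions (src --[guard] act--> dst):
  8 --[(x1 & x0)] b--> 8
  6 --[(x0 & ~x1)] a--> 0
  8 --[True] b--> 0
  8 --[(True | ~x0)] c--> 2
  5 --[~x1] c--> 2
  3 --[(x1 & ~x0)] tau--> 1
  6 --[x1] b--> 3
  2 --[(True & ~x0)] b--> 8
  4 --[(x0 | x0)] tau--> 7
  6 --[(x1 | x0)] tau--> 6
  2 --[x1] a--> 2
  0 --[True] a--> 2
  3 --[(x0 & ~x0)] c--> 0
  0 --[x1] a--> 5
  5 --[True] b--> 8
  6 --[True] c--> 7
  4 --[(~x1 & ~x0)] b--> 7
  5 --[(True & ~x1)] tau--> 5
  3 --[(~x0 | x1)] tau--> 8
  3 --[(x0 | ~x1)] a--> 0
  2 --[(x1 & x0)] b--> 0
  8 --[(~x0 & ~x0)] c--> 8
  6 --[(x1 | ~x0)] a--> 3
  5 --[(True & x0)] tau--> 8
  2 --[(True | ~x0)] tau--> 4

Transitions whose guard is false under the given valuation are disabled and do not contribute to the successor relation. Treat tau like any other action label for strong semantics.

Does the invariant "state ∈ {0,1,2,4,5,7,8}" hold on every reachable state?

Safe = {0,1,2,4,5,7,8}
Reach set: {0,2,4,7}
  0: ok
  2: ok
  4: ok
  7: ok

Answer: INVARIANT HOLDS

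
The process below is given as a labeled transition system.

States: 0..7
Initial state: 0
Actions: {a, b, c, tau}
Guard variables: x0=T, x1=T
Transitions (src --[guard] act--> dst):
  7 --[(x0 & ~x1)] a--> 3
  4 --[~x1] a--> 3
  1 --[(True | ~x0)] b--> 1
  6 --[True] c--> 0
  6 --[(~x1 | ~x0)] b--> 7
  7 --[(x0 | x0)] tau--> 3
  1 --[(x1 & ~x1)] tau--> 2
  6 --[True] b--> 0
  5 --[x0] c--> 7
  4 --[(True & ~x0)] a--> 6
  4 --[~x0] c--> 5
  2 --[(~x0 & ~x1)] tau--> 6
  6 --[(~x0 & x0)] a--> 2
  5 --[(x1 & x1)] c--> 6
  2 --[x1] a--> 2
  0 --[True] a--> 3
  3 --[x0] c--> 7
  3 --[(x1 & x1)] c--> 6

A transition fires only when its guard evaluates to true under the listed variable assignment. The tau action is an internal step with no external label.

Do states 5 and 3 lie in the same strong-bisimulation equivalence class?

Answer: BISIMILAR

Working:
Refine partition for ~:
  π0 = {{0,1,2,3,4,5,6,7}}
  π1 = {{0,2},{1},{3,5},{4},{6},{7}}
  π2 = {{0},{1},{2},{3,5},{4},{6},{7}}
Fixed point at round 3; 7 class(es).
[5]={3,5}  [3]={3,5}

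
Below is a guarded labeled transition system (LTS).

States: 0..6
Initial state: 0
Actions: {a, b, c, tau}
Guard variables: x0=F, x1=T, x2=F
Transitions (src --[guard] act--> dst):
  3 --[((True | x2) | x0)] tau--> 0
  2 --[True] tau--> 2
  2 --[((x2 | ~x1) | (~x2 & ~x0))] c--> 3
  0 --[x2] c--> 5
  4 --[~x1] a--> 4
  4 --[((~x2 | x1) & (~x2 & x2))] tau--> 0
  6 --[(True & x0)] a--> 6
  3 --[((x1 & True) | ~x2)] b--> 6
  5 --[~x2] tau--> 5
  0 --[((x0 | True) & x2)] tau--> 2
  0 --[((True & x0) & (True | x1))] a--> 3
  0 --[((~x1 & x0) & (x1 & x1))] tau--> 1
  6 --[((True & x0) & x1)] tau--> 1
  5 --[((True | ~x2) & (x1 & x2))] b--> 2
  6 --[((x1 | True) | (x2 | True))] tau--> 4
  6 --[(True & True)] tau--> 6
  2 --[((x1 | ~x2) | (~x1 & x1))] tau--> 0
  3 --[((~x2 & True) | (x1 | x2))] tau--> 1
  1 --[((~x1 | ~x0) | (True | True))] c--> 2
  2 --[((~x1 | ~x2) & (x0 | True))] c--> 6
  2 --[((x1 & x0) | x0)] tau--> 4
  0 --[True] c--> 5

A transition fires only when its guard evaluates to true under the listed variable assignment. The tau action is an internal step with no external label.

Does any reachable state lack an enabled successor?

Reach set: {0,5}
  0: c→5  [1 out]
  5: tau→5  [1 out]

Answer: DEADLOCK-FREE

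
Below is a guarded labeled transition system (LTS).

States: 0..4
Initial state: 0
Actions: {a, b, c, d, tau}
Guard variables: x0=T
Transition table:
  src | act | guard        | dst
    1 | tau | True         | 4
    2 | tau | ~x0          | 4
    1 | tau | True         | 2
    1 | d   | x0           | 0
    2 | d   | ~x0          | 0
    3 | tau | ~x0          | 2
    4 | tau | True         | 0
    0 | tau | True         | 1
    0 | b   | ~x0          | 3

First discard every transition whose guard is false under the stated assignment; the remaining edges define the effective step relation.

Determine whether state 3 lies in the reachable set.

Guard filter leaves 5 enabled edge(s).
depth 0: {0}
depth 1: {1}  now seen {0,1}
depth 2: {2,4}  now seen {0,1,2,4}
Reach set: {0,1,2,4}

Answer: UNREACHABLE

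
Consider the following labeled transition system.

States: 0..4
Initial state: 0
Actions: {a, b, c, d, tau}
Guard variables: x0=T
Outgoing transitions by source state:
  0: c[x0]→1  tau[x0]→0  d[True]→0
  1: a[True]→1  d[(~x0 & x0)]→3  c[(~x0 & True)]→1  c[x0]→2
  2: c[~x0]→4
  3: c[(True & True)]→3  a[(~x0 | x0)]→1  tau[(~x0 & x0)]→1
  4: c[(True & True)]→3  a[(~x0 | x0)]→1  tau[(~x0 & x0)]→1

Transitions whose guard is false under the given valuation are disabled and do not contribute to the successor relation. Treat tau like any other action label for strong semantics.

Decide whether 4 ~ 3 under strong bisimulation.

Answer: BISIMILAR

Analysis:
Compute ~ classes (split until stable):
  P[0] = {{0,1,2,3,4}}
  P[1] = {{0},{1,3,4},{2}}
  P[2] = {{0},{1},{2},{3,4}}
stable after 3 split(s): 4 block(s)
class of 4: {3,4}; class of 3: {3,4}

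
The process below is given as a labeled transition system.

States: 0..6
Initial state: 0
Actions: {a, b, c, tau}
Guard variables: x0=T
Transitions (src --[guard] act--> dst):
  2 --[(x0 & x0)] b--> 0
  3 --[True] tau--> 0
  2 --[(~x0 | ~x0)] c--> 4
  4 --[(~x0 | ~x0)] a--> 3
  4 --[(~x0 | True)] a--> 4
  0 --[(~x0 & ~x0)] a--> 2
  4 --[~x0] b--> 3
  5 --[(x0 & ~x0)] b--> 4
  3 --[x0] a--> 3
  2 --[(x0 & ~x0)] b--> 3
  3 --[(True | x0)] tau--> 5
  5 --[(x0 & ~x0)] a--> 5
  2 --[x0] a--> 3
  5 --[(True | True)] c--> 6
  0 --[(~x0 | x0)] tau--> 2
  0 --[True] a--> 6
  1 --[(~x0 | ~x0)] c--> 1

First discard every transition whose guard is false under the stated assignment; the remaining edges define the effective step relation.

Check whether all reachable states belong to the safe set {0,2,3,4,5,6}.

Answer: INVARIANT HOLDS

Analysis:
Allowed set {0,2,3,4,5,6}
R = {0,2,3,5,6}
  0: ok
  2: ok
  3: ok
  5: ok
  6: ok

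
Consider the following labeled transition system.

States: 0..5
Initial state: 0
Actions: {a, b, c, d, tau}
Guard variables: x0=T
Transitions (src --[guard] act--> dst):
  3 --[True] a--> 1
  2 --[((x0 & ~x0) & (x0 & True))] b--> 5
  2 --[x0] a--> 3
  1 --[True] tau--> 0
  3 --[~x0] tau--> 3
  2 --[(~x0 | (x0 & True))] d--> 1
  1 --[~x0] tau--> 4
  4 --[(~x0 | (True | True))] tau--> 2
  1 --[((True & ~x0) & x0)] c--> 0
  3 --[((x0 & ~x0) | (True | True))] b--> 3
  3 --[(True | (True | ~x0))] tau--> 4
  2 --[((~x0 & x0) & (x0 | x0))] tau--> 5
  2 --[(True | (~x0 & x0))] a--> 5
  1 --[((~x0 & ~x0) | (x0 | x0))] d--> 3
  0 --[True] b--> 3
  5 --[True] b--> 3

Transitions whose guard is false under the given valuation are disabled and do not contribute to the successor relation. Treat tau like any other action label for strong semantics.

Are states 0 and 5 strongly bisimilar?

Refine partition for ~:
  P[0] = {{0,1,2,3,4,5}}
  P[1] = {{0,5},{1},{2},{3},{4}}
stable after 2 split(s): 5 block(s)
[0]={0,5}  [5]={0,5}

Answer: BISIMILAR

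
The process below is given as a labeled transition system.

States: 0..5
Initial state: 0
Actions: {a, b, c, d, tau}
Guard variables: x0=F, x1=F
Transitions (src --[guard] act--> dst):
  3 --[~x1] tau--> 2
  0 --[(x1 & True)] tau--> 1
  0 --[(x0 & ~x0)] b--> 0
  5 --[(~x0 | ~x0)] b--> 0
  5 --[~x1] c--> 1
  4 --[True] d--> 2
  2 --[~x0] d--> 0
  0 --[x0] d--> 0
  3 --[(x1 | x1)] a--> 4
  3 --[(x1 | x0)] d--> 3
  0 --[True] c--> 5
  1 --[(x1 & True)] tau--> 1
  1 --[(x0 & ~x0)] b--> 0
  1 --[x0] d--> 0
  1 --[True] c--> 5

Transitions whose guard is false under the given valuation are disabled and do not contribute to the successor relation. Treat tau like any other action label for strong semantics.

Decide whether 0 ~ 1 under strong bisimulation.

Bisimulation quotient by refinement:
  round 0: {{0,1,2,3,4,5}}
  round 1: {{0,1},{2,4},{3},{5}}
  round 2: {{0,1},{2},{3},{4},{5}}
5 equivalence class(es) (converged in 3)
class of 0: {0,1}; class of 1: {0,1}

Answer: BISIMILAR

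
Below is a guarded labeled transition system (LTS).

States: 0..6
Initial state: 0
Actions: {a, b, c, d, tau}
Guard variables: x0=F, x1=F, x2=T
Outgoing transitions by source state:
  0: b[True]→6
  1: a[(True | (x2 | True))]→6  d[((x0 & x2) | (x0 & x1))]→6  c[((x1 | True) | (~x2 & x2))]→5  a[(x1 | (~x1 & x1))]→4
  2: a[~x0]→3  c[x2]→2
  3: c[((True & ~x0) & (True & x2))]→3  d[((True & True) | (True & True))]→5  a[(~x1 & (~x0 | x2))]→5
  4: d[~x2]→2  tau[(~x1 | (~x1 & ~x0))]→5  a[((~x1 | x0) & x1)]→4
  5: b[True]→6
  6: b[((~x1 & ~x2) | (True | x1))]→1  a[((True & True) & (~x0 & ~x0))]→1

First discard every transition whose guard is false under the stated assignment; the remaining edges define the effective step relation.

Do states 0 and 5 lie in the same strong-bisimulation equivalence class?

Compute ~ classes (split until stable):
  round 0: {{0,1,2,3,4,5,6}}
  round 1: {{0,5},{1,2},{3},{4},{6}}
  round 2: {{0,5},{1},{2},{3},{4},{6}}
Fixed point at round 3; 6 class(es).
[0]={0,5}  [5]={0,5}

Answer: BISIMILAR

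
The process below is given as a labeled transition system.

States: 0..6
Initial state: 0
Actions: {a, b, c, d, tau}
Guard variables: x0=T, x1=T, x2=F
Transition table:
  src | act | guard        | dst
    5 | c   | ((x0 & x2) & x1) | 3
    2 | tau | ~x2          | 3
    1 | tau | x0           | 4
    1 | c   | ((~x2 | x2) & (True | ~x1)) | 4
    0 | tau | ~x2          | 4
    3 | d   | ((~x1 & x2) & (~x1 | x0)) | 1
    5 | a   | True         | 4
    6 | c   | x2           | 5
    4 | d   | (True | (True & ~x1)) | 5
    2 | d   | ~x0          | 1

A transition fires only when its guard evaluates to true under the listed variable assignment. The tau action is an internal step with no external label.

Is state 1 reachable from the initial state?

Answer: UNREACHABLE

Analysis:
6 transition(s) survive guard evaluation.
depth 0: {0}
depth 1: {4}  cumulative {0,4}
depth 2: {5}  cumulative {0,4,5}
Reachable = {0,4,5}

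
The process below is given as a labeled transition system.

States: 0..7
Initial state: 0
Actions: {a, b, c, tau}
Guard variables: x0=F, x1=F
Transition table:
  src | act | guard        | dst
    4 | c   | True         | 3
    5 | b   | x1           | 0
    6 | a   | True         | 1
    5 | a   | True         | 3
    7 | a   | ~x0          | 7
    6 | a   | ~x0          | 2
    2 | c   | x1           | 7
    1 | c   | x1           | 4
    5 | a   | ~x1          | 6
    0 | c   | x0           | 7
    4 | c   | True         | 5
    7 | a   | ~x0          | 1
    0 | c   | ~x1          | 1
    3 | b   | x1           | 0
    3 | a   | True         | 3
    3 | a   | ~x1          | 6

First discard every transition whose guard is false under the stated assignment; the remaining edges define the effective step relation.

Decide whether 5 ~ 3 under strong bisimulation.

Refine partition for ~:
  round 0: {{0,1,2,3,4,5,6,7}}
  round 1: {{0,4},{1,2},{3,5,6,7}}
  round 2: {{0},{1,2},{3,5},{4},{6},{7}}
stable after 3 split(s): 6 block(s)
class of 5: {3,5}; class of 3: {3,5}

Answer: BISIMILAR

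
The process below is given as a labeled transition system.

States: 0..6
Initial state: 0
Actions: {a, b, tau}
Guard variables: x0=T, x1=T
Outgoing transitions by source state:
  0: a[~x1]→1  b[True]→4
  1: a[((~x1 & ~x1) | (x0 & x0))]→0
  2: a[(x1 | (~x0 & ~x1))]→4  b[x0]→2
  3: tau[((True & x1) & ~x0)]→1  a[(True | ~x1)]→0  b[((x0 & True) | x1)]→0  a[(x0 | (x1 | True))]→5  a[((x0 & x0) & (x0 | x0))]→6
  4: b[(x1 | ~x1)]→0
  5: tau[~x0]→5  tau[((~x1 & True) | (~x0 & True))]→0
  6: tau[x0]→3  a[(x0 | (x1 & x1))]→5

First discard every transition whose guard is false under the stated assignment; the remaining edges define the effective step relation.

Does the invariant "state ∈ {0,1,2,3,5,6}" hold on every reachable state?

Allowed set {0,1,2,3,5,6}
Reachable = {0,4}
  0: safe
  4: ✗ unsafe
reach 4 via b — violates

Answer: INVARIANT VIOLATED at state 4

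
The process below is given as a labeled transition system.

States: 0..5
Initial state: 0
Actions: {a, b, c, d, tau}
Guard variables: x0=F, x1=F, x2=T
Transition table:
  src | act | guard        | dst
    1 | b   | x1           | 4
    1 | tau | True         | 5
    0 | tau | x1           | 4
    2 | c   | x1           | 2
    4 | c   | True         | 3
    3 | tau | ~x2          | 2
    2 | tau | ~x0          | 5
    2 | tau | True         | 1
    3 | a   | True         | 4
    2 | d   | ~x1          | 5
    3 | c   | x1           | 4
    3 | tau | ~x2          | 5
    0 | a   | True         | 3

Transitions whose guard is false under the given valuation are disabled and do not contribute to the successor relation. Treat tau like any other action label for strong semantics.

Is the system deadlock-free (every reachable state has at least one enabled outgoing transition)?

Answer: DEADLOCK-FREE

Working:
Reachable = {0,3,4}
  0: a→3  [deg 1]
  3: a→4  [deg 1]
  4: c→3  [deg 1]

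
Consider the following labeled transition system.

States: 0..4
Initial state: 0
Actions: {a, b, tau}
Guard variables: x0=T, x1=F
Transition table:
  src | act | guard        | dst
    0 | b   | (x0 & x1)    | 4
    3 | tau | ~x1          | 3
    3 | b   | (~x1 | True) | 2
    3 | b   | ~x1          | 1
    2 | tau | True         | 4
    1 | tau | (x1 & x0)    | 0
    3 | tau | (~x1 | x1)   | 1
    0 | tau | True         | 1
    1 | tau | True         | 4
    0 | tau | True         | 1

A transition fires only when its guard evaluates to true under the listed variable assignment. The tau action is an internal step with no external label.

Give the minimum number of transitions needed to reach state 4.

Answer: 2

Trace:
Breadth-first toward 4:
  Layer 0: {0}
  Layer 1: {1}
  Layer 2: {4}
first hit 4 at d=2 via tau·tau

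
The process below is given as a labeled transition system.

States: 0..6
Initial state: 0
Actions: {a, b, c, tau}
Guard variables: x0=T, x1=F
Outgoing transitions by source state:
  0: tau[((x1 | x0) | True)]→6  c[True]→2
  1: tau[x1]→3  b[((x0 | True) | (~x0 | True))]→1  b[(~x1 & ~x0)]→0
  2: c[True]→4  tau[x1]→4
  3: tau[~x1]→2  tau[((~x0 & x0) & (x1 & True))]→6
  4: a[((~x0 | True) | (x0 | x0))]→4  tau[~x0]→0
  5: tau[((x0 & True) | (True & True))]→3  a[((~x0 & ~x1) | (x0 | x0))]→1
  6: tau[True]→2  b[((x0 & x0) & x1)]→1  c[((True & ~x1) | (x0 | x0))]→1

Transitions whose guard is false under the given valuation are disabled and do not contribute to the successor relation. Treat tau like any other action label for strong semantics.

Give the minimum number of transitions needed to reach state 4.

Answer: 2

Working:
BFS to 4:
  L0 = {0}
  L1 = {2,6}
  L2 = {1,4}
first hit 4 at d=2 via c·c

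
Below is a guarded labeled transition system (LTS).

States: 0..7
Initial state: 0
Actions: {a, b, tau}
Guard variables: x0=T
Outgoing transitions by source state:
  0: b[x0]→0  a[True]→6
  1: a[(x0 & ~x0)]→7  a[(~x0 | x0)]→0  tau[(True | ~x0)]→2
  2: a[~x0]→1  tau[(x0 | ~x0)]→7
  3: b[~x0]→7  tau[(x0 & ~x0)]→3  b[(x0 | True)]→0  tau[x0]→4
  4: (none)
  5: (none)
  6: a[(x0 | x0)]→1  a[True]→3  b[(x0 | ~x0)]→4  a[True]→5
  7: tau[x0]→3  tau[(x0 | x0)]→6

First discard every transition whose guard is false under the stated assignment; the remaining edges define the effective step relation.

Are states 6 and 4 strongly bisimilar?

Refine partition for ~:
  π0 = {{0,1,2,3,4,5,6,7}}
  π1 = {{0,6},{1},{2,7},{3},{4,5}}
  π2 = {{0},{1},{2},{3},{4,5},{6},{7}}
7 equivalence class(es) (converged in 3)
6∈{6}, 4∈{4,5}

Answer: NOT BISIMILAR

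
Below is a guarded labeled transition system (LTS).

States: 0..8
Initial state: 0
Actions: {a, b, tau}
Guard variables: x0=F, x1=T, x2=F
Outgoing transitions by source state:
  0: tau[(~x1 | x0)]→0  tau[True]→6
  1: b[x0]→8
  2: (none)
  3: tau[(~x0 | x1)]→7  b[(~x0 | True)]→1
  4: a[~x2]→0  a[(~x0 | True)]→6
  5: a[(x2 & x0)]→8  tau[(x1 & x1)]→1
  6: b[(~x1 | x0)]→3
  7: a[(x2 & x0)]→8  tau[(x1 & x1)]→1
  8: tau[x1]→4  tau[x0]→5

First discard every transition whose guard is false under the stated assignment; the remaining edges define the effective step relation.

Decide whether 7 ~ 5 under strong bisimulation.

Bisimulation quotient by refinement:
  π0 = {{0,1,2,3,4,5,6,7,8}}
  π1 = {{0,5,7,8},{1,2,6},{3},{4}}
  π2 = {{0,5,7},{1,2,6},{3},{4},{8}}
Fixed point at round 3; 5 class(es).
7∈{0,5,7}, 5∈{0,5,7}

Answer: BISIMILAR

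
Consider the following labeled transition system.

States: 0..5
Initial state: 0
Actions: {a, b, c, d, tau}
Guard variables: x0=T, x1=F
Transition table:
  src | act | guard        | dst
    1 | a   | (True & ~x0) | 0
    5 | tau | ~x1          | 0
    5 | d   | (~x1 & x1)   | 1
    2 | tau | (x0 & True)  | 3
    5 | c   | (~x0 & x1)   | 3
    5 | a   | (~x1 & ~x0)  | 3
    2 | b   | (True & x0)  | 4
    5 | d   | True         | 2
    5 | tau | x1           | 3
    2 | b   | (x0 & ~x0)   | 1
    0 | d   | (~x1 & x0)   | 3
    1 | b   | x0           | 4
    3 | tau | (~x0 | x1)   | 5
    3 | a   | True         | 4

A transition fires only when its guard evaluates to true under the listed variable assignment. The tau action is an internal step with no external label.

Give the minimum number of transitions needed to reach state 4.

Answer: 2

Trace:
BFS to 4:
  Layer 0: {0}
  Layer 1: {3}
  Layer 2: {4}
4 enters at depth 2; path d·a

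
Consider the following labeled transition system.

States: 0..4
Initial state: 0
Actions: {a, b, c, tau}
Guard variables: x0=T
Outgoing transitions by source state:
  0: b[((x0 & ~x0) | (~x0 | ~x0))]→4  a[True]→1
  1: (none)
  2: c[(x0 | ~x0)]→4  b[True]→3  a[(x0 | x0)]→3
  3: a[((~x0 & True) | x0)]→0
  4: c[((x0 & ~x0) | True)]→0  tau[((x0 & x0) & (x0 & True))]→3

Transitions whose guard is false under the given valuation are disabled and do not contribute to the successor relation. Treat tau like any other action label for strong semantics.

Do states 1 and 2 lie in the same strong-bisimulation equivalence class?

Compute ~ classes (split until stable):
  P[0] = {{0,1,2,3,4}}
  P[1] = {{0,3},{1},{2},{4}}
  P[2] = {{0},{1},{2},{3},{4}}
stable after 3 split(s): 5 block(s)
class of 1: {1}; class of 2: {2}

Answer: NOT BISIMILAR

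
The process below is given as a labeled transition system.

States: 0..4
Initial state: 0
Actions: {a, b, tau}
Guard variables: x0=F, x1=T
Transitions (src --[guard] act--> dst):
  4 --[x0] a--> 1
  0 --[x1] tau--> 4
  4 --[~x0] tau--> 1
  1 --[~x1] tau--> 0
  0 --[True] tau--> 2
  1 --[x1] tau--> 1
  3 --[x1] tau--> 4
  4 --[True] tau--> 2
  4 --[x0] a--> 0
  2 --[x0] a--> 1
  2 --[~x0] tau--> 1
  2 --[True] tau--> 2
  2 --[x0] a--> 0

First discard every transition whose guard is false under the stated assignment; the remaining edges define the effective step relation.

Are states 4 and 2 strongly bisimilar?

Answer: BISIMILAR

Analysis:
Refine partition for ~:
  π0 = {{0,1,2,3,4}}
stable after 1 split(s): 1 block(s)
class of 4: {0,1,2,3,4}; class of 2: {0,1,2,3,4}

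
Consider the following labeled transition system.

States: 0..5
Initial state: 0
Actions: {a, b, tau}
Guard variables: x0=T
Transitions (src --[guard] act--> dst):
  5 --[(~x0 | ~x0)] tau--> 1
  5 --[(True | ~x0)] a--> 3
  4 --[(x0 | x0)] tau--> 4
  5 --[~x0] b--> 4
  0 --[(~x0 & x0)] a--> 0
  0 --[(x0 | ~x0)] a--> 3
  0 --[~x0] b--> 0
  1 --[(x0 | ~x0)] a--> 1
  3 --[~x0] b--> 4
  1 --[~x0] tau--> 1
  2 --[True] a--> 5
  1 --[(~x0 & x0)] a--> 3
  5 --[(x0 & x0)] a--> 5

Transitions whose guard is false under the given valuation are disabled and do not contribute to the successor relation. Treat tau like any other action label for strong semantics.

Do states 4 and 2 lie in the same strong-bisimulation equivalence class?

Answer: NOT BISIMILAR

Working:
Bisimulation quotient by refinement:
  round 0: {{0,1,2,3,4,5}}
  round 1: {{0,1,2,5},{3},{4}}
  round 2: {{0},{1,2},{3},{4},{5}}
  round 3: {{0},{1},{2},{3},{4},{5}}
Fixed point at round 4; 6 class(es).
4∈{4}, 2∈{2}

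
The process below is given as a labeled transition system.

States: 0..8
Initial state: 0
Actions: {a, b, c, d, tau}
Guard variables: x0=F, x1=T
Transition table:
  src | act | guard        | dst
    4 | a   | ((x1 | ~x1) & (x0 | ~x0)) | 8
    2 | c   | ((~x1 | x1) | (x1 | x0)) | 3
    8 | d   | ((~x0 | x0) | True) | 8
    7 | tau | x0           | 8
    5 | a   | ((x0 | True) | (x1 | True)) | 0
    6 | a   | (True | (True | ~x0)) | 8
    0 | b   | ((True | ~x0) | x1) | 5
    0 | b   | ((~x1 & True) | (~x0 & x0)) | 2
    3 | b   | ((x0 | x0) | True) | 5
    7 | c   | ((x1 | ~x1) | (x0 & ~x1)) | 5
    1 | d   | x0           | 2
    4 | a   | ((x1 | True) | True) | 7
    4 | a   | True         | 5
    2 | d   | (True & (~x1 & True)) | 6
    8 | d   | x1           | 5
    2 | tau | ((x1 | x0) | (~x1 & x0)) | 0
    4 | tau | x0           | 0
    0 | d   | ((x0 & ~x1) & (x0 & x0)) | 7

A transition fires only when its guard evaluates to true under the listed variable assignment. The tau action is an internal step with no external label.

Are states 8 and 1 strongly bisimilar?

Refine partition for ~:
  π0 = {{0,1,2,3,4,5,6,7,8}}
  π1 = {{0,3},{1},{2},{4,5,6},{7},{8}}
  π2 = {{0,3},{1},{2},{4},{5},{6},{7},{8}}
8 equivalence class(es) (converged in 3)
[8]={8}  [1]={1}

Answer: NOT BISIMILAR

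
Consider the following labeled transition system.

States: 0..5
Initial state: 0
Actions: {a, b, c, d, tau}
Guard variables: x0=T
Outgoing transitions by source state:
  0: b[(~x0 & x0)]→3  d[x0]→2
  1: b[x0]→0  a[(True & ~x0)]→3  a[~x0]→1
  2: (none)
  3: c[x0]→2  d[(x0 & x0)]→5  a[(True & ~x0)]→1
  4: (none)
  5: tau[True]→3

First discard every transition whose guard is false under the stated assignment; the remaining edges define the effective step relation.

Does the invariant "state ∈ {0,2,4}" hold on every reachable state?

Answer: INVARIANT HOLDS

Working:
Allowed set {0,2,4}
Reach set: {0,2}
  0: ok
  2: ok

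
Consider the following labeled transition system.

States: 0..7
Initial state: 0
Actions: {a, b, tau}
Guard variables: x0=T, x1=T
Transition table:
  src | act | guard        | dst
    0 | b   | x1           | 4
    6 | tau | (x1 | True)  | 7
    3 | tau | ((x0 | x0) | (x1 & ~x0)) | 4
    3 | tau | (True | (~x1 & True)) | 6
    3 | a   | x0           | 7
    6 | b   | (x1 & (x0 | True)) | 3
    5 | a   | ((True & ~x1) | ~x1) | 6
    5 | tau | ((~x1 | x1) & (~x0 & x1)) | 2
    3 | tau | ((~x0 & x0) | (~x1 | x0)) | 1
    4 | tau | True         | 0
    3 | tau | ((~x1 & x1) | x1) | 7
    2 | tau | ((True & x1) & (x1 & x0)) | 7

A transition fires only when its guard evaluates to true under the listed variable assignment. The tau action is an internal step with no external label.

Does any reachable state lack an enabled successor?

Answer: DEADLOCK-FREE

Working:
R = {0,4}
  0: b→4  [deg 1]
  4: tau→0  [deg 1]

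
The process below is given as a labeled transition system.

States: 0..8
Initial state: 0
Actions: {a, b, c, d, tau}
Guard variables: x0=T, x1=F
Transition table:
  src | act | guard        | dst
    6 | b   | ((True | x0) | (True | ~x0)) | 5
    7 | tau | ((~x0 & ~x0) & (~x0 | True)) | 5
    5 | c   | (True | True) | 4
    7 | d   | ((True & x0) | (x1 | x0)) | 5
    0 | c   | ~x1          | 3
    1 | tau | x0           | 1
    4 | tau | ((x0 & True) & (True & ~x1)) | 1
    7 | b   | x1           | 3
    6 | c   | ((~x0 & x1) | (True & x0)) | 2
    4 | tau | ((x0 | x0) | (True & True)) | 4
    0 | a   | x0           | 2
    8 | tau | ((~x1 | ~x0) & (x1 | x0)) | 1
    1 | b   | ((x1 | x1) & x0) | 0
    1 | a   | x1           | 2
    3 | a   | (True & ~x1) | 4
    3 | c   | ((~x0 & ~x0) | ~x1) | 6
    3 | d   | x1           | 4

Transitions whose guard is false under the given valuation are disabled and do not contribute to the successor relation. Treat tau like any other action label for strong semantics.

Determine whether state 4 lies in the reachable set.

Answer: REACHABLE

Analysis:
Guard filter leaves 12 enabled edge(s).
depth 0: {0}
depth 1: {2,3}  now seen {0,2,3}
depth 2: {4,6}  now seen {0,2,3,4,6}
depth 3: {1,5}  now seen {0,1,2,3,4,5,6}
Reachable = {0,1,2,3,4,5,6}
Path to 4: c·a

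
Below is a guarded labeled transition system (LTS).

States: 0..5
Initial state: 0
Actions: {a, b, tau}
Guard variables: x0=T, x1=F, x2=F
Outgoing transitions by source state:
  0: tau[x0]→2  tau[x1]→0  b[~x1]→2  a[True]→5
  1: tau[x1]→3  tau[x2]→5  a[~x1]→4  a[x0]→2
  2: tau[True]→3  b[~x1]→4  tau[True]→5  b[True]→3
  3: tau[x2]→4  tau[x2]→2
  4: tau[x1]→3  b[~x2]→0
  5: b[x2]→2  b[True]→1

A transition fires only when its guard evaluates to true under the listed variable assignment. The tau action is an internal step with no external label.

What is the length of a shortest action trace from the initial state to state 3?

Answer: 2

Analysis:
Layered search for 3:
  depth 0: {0}
  depth 1: {2,5}
  depth 2: {1,3,4}
first hit 3 at d=2 via b·b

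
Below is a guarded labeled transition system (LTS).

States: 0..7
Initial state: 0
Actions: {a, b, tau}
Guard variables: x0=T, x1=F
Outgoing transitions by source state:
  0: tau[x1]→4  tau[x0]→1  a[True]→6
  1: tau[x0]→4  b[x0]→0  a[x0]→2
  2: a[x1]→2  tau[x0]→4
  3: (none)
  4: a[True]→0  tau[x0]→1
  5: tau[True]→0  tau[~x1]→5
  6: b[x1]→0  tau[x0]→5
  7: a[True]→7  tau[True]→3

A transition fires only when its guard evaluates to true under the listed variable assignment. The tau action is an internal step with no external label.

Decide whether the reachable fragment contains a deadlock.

Reach set: {0,1,2,4,5,6}
  0: a→6  tau→1  [2 exit(s)]
  1: a→2  b→0  tau→4  [3 exit(s)]
  2: tau→4  [1 exit(s)]
  4: a→0  tau→1  [2 exit(s)]
  5: tau→0  tau→5  [2 exit(s)]
  6: tau→5  [1 exit(s)]

Answer: DEADLOCK-FREE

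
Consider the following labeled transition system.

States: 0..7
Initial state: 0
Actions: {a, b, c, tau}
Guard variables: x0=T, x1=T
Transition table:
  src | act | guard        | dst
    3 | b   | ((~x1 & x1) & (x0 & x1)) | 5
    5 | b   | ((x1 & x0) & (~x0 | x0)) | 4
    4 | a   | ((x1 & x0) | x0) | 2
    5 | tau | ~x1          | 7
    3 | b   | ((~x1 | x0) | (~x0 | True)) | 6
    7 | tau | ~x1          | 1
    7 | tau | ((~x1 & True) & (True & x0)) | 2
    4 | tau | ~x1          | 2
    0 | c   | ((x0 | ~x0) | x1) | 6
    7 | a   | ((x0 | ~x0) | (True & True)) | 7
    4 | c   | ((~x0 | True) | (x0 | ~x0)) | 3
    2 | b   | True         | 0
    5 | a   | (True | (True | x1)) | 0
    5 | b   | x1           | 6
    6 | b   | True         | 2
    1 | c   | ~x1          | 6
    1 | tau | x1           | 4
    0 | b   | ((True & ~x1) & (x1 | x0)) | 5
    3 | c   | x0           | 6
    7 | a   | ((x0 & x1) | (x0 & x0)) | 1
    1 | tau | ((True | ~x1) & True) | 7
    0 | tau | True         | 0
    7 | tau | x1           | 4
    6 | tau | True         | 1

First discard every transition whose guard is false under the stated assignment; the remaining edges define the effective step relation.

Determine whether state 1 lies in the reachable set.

17 transition(s) survive guard evaluation.
Layer 0: {0}
Layer 1: {6}  now seen {0,6}
Layer 2: {1,2}  now seen {0,1,2,6}
Layer 3: {4,7}  now seen {0,1,2,4,6,7}
Layer 4: {3}  now seen {0,1,2,3,4,6,7}
Reachable = {0,1,2,3,4,6,7}
witness 1: c·tau

Answer: REACHABLE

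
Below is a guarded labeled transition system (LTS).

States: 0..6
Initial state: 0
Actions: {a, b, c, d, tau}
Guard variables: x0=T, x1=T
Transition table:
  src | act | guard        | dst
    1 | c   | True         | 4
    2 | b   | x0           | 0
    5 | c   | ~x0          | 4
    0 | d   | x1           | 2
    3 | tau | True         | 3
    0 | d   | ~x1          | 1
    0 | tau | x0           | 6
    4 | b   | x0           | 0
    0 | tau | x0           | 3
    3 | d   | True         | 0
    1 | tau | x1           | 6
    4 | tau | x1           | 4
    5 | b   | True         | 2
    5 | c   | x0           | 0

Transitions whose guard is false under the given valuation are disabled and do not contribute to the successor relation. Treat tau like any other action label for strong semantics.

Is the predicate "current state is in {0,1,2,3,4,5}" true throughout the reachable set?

Safe = {0,1,2,3,4,5}
Reachable = {0,2,3,6}
  0: ok
  2: ok
  3: ok
  6: ✗ unsafe
counterexample path to 6: tau

Answer: INVARIANT VIOLATED at state 6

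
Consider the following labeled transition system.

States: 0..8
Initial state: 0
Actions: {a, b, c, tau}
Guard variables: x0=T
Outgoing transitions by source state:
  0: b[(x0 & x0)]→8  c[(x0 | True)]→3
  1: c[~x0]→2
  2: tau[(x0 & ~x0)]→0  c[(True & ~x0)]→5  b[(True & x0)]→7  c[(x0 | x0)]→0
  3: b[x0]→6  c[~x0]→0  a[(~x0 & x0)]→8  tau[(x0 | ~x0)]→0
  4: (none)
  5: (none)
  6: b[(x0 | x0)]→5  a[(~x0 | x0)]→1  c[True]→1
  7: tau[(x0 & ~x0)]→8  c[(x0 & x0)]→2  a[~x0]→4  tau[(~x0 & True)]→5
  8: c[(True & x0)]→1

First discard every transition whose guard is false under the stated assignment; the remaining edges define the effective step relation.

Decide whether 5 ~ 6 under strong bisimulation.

Answer: NOT BISIMILAR

Trace:
Refine partition for ~:
  round 0: {{0,1,2,3,4,5,6,7,8}}
  round 1: {{0,2},{1,4,5},{3},{6},{7,8}}
  round 2: {{0},{1,4,5},{2},{3},{6},{7},{8}}
7 equivalence class(es) (converged in 3)
5∈{1,4,5}, 6∈{6}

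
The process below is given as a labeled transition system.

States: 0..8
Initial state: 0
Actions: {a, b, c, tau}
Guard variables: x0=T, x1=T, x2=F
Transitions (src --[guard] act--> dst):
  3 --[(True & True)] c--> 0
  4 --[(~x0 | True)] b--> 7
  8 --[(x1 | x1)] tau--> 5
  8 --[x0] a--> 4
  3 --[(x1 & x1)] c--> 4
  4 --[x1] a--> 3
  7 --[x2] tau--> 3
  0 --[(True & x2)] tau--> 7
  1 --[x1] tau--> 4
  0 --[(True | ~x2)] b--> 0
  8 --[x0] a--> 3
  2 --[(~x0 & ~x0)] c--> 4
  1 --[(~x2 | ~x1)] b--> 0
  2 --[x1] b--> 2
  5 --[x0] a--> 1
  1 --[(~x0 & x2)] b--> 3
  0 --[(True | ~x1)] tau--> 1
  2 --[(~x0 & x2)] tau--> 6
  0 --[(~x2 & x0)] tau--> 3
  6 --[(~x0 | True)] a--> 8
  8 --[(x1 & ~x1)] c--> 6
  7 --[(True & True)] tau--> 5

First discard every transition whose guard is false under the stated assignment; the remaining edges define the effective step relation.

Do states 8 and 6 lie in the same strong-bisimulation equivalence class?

Compute ~ classes (split until stable):
  π0 = {{0,1,2,3,4,5,6,7,8}}
  π1 = {{0,1},{2},{3},{4},{5,6},{7},{8}}
  π2 = {{0},{1},{2},{3},{4},{5},{6},{7},{8}}
Fixed point at round 3; 9 class(es).
[8]={8}  [6]={6}

Answer: NOT BISIMILAR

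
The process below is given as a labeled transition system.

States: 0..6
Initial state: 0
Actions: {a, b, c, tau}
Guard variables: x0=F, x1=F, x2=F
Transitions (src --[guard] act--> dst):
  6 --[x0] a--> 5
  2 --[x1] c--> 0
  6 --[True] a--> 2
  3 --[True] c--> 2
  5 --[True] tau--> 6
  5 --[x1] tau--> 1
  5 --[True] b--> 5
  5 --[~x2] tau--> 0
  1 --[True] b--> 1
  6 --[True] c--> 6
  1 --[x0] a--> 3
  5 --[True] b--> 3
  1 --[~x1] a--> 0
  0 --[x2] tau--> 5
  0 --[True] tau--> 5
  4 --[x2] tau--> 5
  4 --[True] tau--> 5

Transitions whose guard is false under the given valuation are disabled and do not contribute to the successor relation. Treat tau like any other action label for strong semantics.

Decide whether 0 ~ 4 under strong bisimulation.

Bisimulation quotient by refinement:
  π0 = {{0,1,2,3,4,5,6}}
  π1 = {{0,4},{1},{2},{3},{5},{6}}
Fixed point at round 2; 6 class(es).
0∈{0,4}, 4∈{0,4}

Answer: BISIMILAR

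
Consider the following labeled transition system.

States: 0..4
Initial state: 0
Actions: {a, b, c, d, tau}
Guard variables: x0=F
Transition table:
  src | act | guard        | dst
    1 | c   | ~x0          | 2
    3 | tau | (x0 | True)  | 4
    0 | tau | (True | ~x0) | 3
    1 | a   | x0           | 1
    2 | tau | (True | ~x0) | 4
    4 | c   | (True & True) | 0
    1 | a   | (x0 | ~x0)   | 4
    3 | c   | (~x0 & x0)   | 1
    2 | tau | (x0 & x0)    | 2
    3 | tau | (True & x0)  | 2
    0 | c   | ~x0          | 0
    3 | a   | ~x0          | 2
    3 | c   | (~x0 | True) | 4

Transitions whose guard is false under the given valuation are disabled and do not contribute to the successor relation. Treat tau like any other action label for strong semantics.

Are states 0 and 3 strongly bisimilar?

Refine partition for ~:
  P[0] = {{0,1,2,3,4}}
  P[1] = {{0},{1},{2},{3},{4}}
Fixed point at round 2; 5 class(es).
0∈{0}, 3∈{3}

Answer: NOT BISIMILAR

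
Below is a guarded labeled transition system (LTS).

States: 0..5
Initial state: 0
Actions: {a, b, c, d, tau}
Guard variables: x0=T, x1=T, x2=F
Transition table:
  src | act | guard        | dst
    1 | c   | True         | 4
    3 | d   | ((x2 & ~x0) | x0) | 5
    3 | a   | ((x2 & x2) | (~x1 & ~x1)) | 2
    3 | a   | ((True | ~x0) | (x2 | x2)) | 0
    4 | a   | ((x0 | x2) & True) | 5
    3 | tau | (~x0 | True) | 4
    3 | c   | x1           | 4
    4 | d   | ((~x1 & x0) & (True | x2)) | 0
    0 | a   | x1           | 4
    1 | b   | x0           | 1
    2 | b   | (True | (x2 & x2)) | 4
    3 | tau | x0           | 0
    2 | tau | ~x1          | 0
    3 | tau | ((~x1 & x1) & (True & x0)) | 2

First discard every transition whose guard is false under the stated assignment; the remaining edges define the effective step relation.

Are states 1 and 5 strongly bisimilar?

Answer: NOT BISIMILAR

Trace:
Refine partition for ~:
  π0 = {{0,1,2,3,4,5}}
  π1 = {{0,4},{1},{2},{3},{5}}
  π2 = {{0},{1},{2},{3},{4},{5}}
stable after 3 split(s): 6 block(s)
class of 1: {1}; class of 5: {5}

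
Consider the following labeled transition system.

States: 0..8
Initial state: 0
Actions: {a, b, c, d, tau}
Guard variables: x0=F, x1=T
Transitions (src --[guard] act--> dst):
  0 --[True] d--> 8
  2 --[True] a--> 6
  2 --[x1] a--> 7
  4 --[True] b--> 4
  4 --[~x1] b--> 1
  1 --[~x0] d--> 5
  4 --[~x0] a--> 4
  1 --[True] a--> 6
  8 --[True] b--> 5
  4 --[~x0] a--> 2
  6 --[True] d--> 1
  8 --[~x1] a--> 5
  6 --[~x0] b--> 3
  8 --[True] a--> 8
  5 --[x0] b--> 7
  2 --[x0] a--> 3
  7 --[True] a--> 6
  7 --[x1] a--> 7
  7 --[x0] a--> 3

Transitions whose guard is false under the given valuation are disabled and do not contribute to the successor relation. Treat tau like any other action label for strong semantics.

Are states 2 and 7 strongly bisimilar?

Compute ~ classes (split until stable):
  π0 = {{0,1,2,3,4,5,6,7,8}}
  π1 = {{0},{1},{2,7},{3,5},{4,8},{6}}
  π2 = {{0},{1},{2,7},{3,5},{4},{6},{8}}
stable after 3 split(s): 7 block(s)
[2]={2,7}  [7]={2,7}

Answer: BISIMILAR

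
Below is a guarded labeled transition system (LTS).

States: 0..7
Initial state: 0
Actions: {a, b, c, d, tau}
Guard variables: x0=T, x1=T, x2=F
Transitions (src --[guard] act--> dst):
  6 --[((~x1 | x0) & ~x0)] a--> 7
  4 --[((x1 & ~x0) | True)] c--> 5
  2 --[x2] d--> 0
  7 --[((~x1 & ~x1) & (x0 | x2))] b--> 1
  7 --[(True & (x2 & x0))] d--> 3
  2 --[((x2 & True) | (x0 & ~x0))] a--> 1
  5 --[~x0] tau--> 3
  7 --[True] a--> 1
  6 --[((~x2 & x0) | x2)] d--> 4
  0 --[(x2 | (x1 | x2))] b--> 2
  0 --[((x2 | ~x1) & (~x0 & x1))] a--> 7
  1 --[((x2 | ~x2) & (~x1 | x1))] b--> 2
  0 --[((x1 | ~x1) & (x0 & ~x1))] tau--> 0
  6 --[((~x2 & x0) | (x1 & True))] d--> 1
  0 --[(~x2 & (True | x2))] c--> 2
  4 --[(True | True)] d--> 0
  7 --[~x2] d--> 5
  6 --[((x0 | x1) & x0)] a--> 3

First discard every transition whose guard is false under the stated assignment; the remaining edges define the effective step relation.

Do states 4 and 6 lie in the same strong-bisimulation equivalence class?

Compute ~ classes (split until stable):
  P[0] = {{0,1,2,3,4,5,6,7}}
  P[1] = {{0},{1},{2,3,5},{4},{6,7}}
  P[2] = {{0},{1},{2,3,5},{4},{6},{7}}
Fixed point at round 3; 6 class(es).
class of 4: {4}; class of 6: {6}

Answer: NOT BISIMILAR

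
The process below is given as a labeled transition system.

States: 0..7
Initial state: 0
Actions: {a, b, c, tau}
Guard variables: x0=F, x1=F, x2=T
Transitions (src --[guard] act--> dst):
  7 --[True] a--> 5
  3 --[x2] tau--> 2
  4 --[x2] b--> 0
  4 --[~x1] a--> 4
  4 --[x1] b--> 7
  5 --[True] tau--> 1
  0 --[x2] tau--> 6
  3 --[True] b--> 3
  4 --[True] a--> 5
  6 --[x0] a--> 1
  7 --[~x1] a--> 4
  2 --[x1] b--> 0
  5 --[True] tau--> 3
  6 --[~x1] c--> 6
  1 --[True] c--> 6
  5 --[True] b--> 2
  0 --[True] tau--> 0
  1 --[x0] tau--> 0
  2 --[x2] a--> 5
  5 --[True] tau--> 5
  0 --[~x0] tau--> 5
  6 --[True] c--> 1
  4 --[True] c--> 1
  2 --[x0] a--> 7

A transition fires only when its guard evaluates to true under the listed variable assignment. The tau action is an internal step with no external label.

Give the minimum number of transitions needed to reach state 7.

Answer: UNREACHABLE

Analysis:
Layered search for 7:
  Layer 0: {0}
  Layer 1: {5,6}
  Layer 2: {1,2,3}
7 never appears.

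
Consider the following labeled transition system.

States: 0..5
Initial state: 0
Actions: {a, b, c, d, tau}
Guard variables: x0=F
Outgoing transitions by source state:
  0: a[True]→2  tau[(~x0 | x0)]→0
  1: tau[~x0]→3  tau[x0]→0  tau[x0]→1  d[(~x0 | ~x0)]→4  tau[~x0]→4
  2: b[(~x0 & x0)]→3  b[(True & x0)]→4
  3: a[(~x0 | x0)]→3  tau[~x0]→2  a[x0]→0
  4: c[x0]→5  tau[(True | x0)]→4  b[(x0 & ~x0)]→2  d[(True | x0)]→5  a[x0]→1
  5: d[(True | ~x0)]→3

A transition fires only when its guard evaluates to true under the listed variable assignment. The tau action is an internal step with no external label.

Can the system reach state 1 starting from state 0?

Answer: UNREACHABLE

Trace:
Guard filter leaves 10 enabled edge(s).
L0 = {0}
L1 = {2}  cumulative {0,2}
R = {0,2}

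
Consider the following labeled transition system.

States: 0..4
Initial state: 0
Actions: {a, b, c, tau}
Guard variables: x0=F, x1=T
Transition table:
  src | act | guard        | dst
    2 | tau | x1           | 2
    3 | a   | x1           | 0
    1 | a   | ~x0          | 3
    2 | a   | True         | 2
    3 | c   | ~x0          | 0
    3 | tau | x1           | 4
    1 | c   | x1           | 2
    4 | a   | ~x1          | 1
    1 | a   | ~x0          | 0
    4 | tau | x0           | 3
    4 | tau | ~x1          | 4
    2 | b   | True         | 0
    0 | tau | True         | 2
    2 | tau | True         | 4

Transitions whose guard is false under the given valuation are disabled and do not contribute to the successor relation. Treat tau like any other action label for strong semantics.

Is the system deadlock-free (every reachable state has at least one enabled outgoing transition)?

Answer: DEADLOCK at state 4

Trace:
Reachable = {0,2,4}
  0: tau→2  [1 exit(s)]
  2: a→2  b→0  tau→2  tau→4  [4 exit(s)]
  4: ∅  [STUCK]
trace reaching 4: tau·tau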